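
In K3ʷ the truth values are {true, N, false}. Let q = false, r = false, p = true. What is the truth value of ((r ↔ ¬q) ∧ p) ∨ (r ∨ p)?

¬q = ¬false = true
r ↔ ¬q = false ↔ true = false
(r ↔ ¬q) ∧ p = false ∧ true = false
r ∨ p = false ∨ true = true
((r ↔ ¬q) ∧ p) ∨ (r ∨ p) = false ∨ true = true

true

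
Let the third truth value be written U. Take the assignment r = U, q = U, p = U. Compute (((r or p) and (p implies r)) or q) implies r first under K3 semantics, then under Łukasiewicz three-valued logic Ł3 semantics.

In K3: r or p = U or U = U
p implies r = U implies U = U  [not U or U]
(r or p) and (p implies r) = U and U = U
((r or p) and (p implies r)) or q = U or U = U
(((r or p) and (p implies r)) or q) implies r = U implies U = U
In Łukasiewicz three-valued logic Ł3: r or p = U or U = U
p implies r = U implies U = T
(r or p) and (p implies r) = U and T = U
((r or p) and (p implies r)) or q = U or U = U
(((r or p) and (p implies r)) or q) implies r = U implies U = T
They differ because K3 and Łukasiewicz three-valued logic Ł3 treat U differently under implication.

U; T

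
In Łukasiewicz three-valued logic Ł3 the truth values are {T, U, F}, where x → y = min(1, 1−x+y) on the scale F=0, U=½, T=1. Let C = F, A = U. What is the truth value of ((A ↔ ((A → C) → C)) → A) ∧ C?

F

A → C = U → F = U  [min(1, 1−½+0)]
(A → C) → C = U → F = U
A ↔ ((A → C) → C) = U ↔ U = T
(A ↔ ((A → C) → C)) → A = T → U = U
((A ↔ ((A → C) → C)) → A) ∧ C = U ∧ F = F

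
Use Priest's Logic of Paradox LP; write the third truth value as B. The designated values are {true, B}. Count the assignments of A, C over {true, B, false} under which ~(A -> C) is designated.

4

Designated under: (A=true, C=B); (A=true, C=false); (A=B, C=B); (A=B, C=false).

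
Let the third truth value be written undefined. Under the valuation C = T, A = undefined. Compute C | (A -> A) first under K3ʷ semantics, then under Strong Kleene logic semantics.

undefined; T

In K3ʷ: A -> A = undefined -> undefined = undefined
C | (A -> A) = T | undefined = undefined
In Strong Kleene logic: A -> A = undefined -> undefined = undefined  [~undefined | undefined]
C | (A -> A) = T | undefined = T
They differ because K3ʷ and Strong Kleene logic treat undefined differently under the binary connectives.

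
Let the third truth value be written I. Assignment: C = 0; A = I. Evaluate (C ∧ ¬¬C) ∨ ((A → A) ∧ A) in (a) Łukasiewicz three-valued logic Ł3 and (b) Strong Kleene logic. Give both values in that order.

In Łukasiewicz three-valued logic Ł3: ¬C = ¬0 = 1
¬¬C = ¬1 = 0
C ∧ ¬¬C = 0 ∧ 0 = 0
A → A = I → I = 1  [min(1, 1−½+½)]
(A → A) ∧ A = 1 ∧ I = I
(C ∧ ¬¬C) ∨ ((A → A) ∧ A) = 0 ∨ I = I
In Strong Kleene logic: ¬C = ¬0 = 1
¬¬C = ¬1 = 0
C ∧ ¬¬C = 0 ∧ 0 = 0
A → A = I → I = I  [¬I ∨ I]
(A → A) ∧ A = I ∧ I = I
(C ∧ ¬¬C) ∨ ((A → A) ∧ A) = 0 ∨ I = I

I; I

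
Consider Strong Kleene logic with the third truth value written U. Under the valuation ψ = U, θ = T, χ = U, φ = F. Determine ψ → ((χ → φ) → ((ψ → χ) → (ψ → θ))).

χ → φ = U → F = U  [¬U ∨ F]
ψ → χ = U → U = U
ψ → θ = U → T = T
(ψ → χ) → (ψ → θ) = U → T = T
(χ → φ) → ((ψ → χ) → (ψ → θ)) = U → T = T
ψ → ((χ → φ) → ((ψ → χ) → (ψ → θ))) = U → T = T

T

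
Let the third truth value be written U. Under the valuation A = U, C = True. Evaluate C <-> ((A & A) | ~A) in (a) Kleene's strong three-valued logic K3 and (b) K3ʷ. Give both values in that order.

In Kleene's strong three-valued logic K3: A & A = U & U = U
~A = ~U = U
(A & A) | ~A = U | U = U
C <-> ((A & A) | ~A) = True <-> U = U
In K3ʷ: A & A = U & U = U
~A = ~U = U
(A & A) | ~A = U | U = U
C <-> ((A & A) | ~A) = True <-> U = U

U; U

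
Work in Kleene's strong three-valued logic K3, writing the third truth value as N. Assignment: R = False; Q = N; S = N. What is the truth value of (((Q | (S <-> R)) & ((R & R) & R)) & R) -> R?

S <-> R = N <-> False = N
Q | (S <-> R) = N | N = N
R & R = False & False = False
(R & R) & R = False & False = False
(Q | (S <-> R)) & ((R & R) & R) = N & False = False
((Q | (S <-> R)) & ((R & R) & R)) & R = False & False = False
(((Q | (S <-> R)) & ((R & R) & R)) & R) -> R = False -> False = True

True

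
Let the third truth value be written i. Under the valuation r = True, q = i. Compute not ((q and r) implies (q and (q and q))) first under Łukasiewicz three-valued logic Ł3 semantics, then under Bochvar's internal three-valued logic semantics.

False; i

In Łukasiewicz three-valued logic Ł3: q and r = i and True = i
q and q = i and i = i
q and (q and q) = i and i = i
(q and r) implies (q and (q and q)) = i implies i = True
not ((q and r) implies (q and (q and q))) = not True = False
In Bochvar's internal three-valued logic: q and r = i and True = i
q and q = i and i = i
q and (q and q) = i and i = i
(q and r) implies (q and (q and q)) = i implies i = i  [any arg is the third value ⇒ result is the third value]
not ((q and r) implies (q and (q and q))) = not i = i
They differ because Łukasiewicz three-valued logic Ł3 and Bochvar's internal three-valued logic treat i differently under the binary connectives.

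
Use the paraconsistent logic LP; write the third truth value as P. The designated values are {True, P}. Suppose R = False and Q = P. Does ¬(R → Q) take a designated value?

R → Q = False → P = True  [¬False ∨ P]
¬(R → Q) = ¬True = False
False ∉ {True, P}.

No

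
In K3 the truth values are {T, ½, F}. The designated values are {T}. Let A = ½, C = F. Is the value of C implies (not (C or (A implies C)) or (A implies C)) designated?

Yes

A implies C = ½ implies F = ½
C or (A implies C) = F or ½ = ½
not (C or (A implies C)) = not ½ = ½
A implies C = ½ implies F = ½
not (C or (A implies C)) or (A implies C) = ½ or ½ = ½
C implies (not (C or (A implies C)) or (A implies C)) = F implies ½ = T
T ∈ {T}.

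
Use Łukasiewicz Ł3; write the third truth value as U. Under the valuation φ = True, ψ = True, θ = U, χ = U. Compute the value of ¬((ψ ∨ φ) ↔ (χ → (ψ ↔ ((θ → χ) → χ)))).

ψ ∨ φ = True ∨ True = True
θ → χ = U → U = True  [min(1, 1−½+½)]
(θ → χ) → χ = True → U = U
ψ ↔ ((θ → χ) → χ) = True ↔ U = U
χ → (ψ ↔ ((θ → χ) → χ)) = U → U = True
(ψ ∨ φ) ↔ (χ → (ψ ↔ ((θ → χ) → χ))) = True ↔ True = True
¬((ψ ∨ φ) ↔ (χ → (ψ ↔ ((θ → χ) → χ)))) = ¬True = False

False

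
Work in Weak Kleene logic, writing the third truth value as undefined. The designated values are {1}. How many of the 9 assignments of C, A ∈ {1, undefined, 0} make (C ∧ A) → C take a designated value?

Designated under: (C=1, A=1); (C=1, A=0); (C=0, A=1); (C=0, A=0).

4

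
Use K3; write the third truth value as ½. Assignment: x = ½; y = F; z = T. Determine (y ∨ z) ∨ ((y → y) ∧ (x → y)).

T

y ∨ z = F ∨ T = T
y → y = F → F = T
x → y = ½ → F = ½  [¬½ ∨ F]
(y → y) ∧ (x → y) = T ∧ ½ = ½
(y ∨ z) ∨ ((y → y) ∧ (x → y)) = T ∨ ½ = T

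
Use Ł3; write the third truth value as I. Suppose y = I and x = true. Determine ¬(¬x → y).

¬x = ¬true = false
¬x → y = false → I = true
¬(¬x → y) = ¬true = false

false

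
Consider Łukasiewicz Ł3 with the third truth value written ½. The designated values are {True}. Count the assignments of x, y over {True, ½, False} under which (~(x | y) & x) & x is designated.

Of the 9 assignments, 0 give a value in {True}.

0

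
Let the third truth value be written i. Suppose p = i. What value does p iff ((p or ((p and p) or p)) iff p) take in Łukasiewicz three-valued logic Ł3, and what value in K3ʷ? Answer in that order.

i; i

In Łukasiewicz three-valued logic Ł3: p and p = i and i = i
(p and p) or p = i or i = i
p or ((p and p) or p) = i or i = i
(p or ((p and p) or p)) iff p = i iff i = true  [1 − |½−½|]
p iff ((p or ((p and p) or p)) iff p) = i iff true = i
In K3ʷ: p and p = i and i = i
(p and p) or p = i or i = i
p or ((p and p) or p) = i or i = i
(p or ((p and p) or p)) iff p = i iff i = i
p iff ((p or ((p and p) or p)) iff p) = i iff i = i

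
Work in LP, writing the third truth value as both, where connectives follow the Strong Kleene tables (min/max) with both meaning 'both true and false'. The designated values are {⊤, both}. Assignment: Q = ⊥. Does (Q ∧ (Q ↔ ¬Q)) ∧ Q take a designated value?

No

¬Q = ¬⊥ = ⊤
Q ↔ ¬Q = ⊥ ↔ ⊤ = ⊥
Q ∧ (Q ↔ ¬Q) = ⊥ ∧ ⊥ = ⊥
(Q ∧ (Q ↔ ¬Q)) ∧ Q = ⊥ ∧ ⊥ = ⊥
⊥ ∉ {⊤, both}.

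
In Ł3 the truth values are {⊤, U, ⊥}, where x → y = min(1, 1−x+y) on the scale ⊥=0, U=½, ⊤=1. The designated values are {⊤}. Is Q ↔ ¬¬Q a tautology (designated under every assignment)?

Every assignment of Q over {⊤, U, ⊥} gives a value in {⊤}.
In particular, with Q=U: Q ↔ ¬¬Q = ⊤.

Yes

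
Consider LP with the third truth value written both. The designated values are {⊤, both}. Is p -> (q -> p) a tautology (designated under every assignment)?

Yes

Every assignment of p, q over {⊤, both, ⊥} gives a value in {⊤, both}.
In particular, with p=both, q=both: p -> (q -> p) = both.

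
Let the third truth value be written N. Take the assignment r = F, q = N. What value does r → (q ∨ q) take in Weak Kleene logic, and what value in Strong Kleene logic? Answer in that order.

N; T

In Weak Kleene logic: q ∨ q = N ∨ N = N
r → (q ∨ q) = F → N = N
In Strong Kleene logic: q ∨ q = N ∨ N = N
r → (q ∨ q) = F → N = T  [¬F ∨ N]
They differ because Weak Kleene logic and Strong Kleene logic treat N differently under the binary connectives.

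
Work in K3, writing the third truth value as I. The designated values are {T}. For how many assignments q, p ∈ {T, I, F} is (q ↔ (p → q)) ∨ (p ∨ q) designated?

5

Of the 9 assignments, 5 give a value in {T}.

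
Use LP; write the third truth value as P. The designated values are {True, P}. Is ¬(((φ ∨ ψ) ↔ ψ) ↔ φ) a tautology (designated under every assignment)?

No

Countermodel: φ=True, ψ=True gives False, which is not designated.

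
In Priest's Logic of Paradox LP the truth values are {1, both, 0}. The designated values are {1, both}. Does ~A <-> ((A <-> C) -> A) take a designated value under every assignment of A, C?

No

Countermodel: A=1, C=1 gives 0, which is not designated.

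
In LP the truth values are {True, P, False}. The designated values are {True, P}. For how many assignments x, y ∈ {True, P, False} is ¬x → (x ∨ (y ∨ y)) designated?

8

Of the 9 assignments, 8 give a value in {True, P}.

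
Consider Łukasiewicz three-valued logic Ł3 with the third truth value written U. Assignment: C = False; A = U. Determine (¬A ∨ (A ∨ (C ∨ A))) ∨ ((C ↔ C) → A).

U

¬A = ¬U = U
C ∨ A = False ∨ U = U
A ∨ (C ∨ A) = U ∨ U = U
¬A ∨ (A ∨ (C ∨ A)) = U ∨ U = U
C ↔ C = False ↔ False = True
(C ↔ C) → A = True → U = U  [min(1, 1−1+½)]
(¬A ∨ (A ∨ (C ∨ A))) ∨ ((C ↔ C) → A) = U ∨ U = U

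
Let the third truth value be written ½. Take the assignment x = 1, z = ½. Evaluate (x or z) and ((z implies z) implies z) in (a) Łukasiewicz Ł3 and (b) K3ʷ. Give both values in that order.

½; ½

In Łukasiewicz Ł3: x or z = 1 or ½ = 1
z implies z = ½ implies ½ = 1  [min(1, 1−½+½)]
(z implies z) implies z = 1 implies ½ = ½
(x or z) and ((z implies z) implies z) = 1 and ½ = ½
In K3ʷ: x or z = 1 or ½ = ½
z implies z = ½ implies ½ = ½  [any arg is the third value ⇒ result is the third value]
(z implies z) implies z = ½ implies ½ = ½
(x or z) and ((z implies z) implies z) = ½ and ½ = ½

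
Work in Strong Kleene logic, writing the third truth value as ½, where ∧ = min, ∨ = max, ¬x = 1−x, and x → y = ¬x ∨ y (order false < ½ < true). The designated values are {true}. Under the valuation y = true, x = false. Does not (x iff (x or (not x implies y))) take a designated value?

Yes

not x = not false = true
not x implies y = true implies true = true
x or (not x implies y) = false or true = true
x iff (x or (not x implies y)) = false iff true = false
not (x iff (x or (not x implies y))) = not false = true
true ∈ {true}.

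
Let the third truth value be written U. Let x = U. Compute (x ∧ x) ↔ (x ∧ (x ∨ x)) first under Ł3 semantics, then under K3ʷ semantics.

true; U

In Ł3: x ∧ x = U ∧ U = U
x ∨ x = U ∨ U = U
x ∧ (x ∨ x) = U ∧ U = U
(x ∧ x) ↔ (x ∧ (x ∨ x)) = U ↔ U = true
In K3ʷ: x ∧ x = U ∧ U = U
x ∨ x = U ∨ U = U
x ∧ (x ∨ x) = U ∧ U = U
(x ∧ x) ↔ (x ∧ (x ∨ x)) = U ↔ U = U
They differ because Ł3 and K3ʷ treat U differently under the binary connectives.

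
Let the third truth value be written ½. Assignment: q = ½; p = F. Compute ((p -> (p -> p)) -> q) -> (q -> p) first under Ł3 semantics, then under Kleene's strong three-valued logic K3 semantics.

In Ł3: p -> p = F -> F = T
p -> (p -> p) = F -> T = T
(p -> (p -> p)) -> q = T -> ½ = ½  [min(1, 1−1+½)]
q -> p = ½ -> F = ½
((p -> (p -> p)) -> q) -> (q -> p) = ½ -> ½ = T
In Kleene's strong three-valued logic K3: p -> p = F -> F = T
p -> (p -> p) = F -> T = T
(p -> (p -> p)) -> q = T -> ½ = ½  [~T | ½]
q -> p = ½ -> F = ½
((p -> (p -> p)) -> q) -> (q -> p) = ½ -> ½ = ½
They differ because Ł3 and Kleene's strong three-valued logic K3 treat ½ differently under implication.

T; ½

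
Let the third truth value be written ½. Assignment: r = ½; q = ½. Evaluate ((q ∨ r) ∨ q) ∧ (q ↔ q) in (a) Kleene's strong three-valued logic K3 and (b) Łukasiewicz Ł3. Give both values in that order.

½; ½

In Kleene's strong three-valued logic K3: q ∨ r = ½ ∨ ½ = ½
(q ∨ r) ∨ q = ½ ∨ ½ = ½
q ↔ q = ½ ↔ ½ = ½
((q ∨ r) ∨ q) ∧ (q ↔ q) = ½ ∧ ½ = ½
In Łukasiewicz Ł3: q ∨ r = ½ ∨ ½ = ½
(q ∨ r) ∨ q = ½ ∨ ½ = ½
q ↔ q = ½ ↔ ½ = ⊤
((q ∨ r) ∨ q) ∧ (q ↔ q) = ½ ∧ ⊤ = ½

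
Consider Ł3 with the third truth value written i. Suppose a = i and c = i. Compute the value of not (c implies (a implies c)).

a implies c = i implies i = ⊤  [min(1, 1−½+½)]
c implies (a implies c) = i implies ⊤ = ⊤
not (c implies (a implies c)) = not ⊤ = ⊥

⊥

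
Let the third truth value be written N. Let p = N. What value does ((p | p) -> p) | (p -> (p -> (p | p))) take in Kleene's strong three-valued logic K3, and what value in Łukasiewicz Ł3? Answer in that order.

In Kleene's strong three-valued logic K3: p | p = N | N = N
(p | p) -> p = N -> N = N
p | p = N | N = N
p -> (p | p) = N -> N = N
p -> (p -> (p | p)) = N -> N = N
((p | p) -> p) | (p -> (p -> (p | p))) = N | N = N
In Łukasiewicz Ł3: p | p = N | N = N
(p | p) -> p = N -> N = True
p | p = N | N = N
p -> (p | p) = N -> N = True
p -> (p -> (p | p)) = N -> True = True
((p | p) -> p) | (p -> (p -> (p | p))) = True | True = True
They differ because Kleene's strong three-valued logic K3 and Łukasiewicz Ł3 treat N differently under implication.

N; True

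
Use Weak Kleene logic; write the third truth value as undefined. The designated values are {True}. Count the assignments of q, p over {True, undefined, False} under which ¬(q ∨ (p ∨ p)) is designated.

Designated under: (q=False, p=False).

1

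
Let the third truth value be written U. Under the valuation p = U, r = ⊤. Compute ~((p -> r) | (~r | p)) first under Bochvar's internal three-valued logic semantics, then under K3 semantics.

U; ⊥

In Bochvar's internal three-valued logic: p -> r = U -> ⊤ = U  [any arg is the third value ⇒ result is the third value]
~r = ~⊤ = ⊥
~r | p = ⊥ | U = U
(p -> r) | (~r | p) = U | U = U
~((p -> r) | (~r | p)) = ~U = U
In K3: p -> r = U -> ⊤ = ⊤
~r = ~⊤ = ⊥
~r | p = ⊥ | U = U
(p -> r) | (~r | p) = ⊤ | U = ⊤
~((p -> r) | (~r | p)) = ~⊤ = ⊥
They differ because Bochvar's internal three-valued logic and K3 treat U differently under the binary connectives.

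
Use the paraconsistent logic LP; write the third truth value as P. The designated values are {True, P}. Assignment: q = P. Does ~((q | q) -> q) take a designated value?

Yes

q | q = P | P = P
(q | q) -> q = P -> P = P  [~P | P]
~((q | q) -> q) = ~P = P
P ∈ {True, P}.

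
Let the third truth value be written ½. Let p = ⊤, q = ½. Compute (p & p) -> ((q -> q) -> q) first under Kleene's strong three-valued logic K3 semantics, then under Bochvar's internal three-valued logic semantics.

In Kleene's strong three-valued logic K3: p & p = ⊤ & ⊤ = ⊤
q -> q = ½ -> ½ = ½  [~½ | ½]
(q -> q) -> q = ½ -> ½ = ½
(p & p) -> ((q -> q) -> q) = ⊤ -> ½ = ½
In Bochvar's internal three-valued logic: p & p = ⊤ & ⊤ = ⊤
q -> q = ½ -> ½ = ½  [any arg is the third value ⇒ result is the third value]
(q -> q) -> q = ½ -> ½ = ½
(p & p) -> ((q -> q) -> q) = ⊤ -> ½ = ½

½; ½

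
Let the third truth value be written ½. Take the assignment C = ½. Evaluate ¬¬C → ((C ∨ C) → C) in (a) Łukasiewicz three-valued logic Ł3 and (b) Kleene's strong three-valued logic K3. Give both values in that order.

In Łukasiewicz three-valued logic Ł3: ¬C = ¬½ = ½
¬¬C = ¬½ = ½
C ∨ C = ½ ∨ ½ = ½
(C ∨ C) → C = ½ → ½ = ⊤  [min(1, 1−½+½)]
¬¬C → ((C ∨ C) → C) = ½ → ⊤ = ⊤
In Kleene's strong three-valued logic K3: ¬C = ¬½ = ½
¬¬C = ¬½ = ½
C ∨ C = ½ ∨ ½ = ½
(C ∨ C) → C = ½ → ½ = ½  [¬½ ∨ ½]
¬¬C → ((C ∨ C) → C) = ½ → ½ = ½
They differ because Łukasiewicz three-valued logic Ł3 and Kleene's strong three-valued logic K3 treat ½ differently under implication.

⊤; ½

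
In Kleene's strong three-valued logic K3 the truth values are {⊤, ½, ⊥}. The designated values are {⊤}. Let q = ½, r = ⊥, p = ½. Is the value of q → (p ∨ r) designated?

p ∨ r = ½ ∨ ⊥ = ½
q → (p ∨ r) = ½ → ½ = ½
½ ∉ {⊤}.

No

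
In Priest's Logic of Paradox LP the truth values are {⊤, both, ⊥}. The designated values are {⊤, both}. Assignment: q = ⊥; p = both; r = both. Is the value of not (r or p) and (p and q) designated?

No

r or p = both or both = both
not (r or p) = not both = both
p and q = both and ⊥ = ⊥
not (r or p) and (p and q) = both and ⊥ = ⊥
⊥ ∉ {⊤, both}.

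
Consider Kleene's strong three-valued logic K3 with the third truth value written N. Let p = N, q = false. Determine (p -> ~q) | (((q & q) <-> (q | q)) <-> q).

true

~q = ~false = true
p -> ~q = N -> true = true  [~N | true]
q & q = false & false = false
q | q = false | false = false
(q & q) <-> (q | q) = false <-> false = true
((q & q) <-> (q | q)) <-> q = true <-> false = false
(p -> ~q) | (((q & q) <-> (q | q)) <-> q) = true | false = true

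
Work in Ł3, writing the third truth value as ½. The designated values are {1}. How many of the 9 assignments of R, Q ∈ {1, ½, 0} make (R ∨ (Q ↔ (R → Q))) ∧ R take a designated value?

Designated under: (R=1, Q=1); (R=1, Q=½); (R=1, Q=0).

3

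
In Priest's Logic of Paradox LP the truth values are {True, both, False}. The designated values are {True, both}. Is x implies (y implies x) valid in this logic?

Yes

Every assignment of x, y over {True, both, False} gives a value in {True, both}.
In particular, with x=both, y=both: x implies (y implies x) = both.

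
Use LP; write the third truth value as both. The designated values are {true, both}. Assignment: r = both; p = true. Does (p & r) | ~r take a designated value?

p & r = true & both = both
~r = ~both = both
(p & r) | ~r = both | both = both
both ∈ {true, both}.

Yes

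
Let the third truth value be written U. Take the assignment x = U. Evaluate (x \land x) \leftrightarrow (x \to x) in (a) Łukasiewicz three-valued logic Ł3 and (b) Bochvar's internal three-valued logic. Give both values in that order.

In Łukasiewicz three-valued logic Ł3: x \land x = U \land U = U
x \to x = U \to U = T  [min(1, 1−½+½)]
(x \land x) \leftrightarrow (x \to x) = U \leftrightarrow T = U
In Bochvar's internal three-valued logic: x \land x = U \land U = U
x \to x = U \to U = U  [any arg is the third value ⇒ result is the third value]
(x \land x) \leftrightarrow (x \to x) = U \leftrightarrow U = U

U; U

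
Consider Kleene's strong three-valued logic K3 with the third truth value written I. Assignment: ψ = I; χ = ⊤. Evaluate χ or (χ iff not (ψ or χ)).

⊤

ψ or χ = I or ⊤ = ⊤
not (ψ or χ) = not ⊤ = ⊥
χ iff not (ψ or χ) = ⊤ iff ⊥ = ⊥
χ or (χ iff not (ψ or χ)) = ⊤ or ⊥ = ⊤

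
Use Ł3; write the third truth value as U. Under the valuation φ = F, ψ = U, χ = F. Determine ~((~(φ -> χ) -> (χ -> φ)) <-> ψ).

U

φ -> χ = F -> F = T
~(φ -> χ) = ~T = F
χ -> φ = F -> F = T
~(φ -> χ) -> (χ -> φ) = F -> T = T
(~(φ -> χ) -> (χ -> φ)) <-> ψ = T <-> U = U  [1 − |1−½|]
~((~(φ -> χ) -> (χ -> φ)) <-> ψ) = ~U = U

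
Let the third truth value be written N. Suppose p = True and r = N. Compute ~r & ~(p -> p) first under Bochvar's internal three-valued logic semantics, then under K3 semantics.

N; False

In Bochvar's internal three-valued logic: ~r = ~N = N
p -> p = True -> True = True
~(p -> p) = ~True = False
~r & ~(p -> p) = N & False = N
In K3: ~r = ~N = N
p -> p = True -> True = True
~(p -> p) = ~True = False
~r & ~(p -> p) = N & False = False
They differ because Bochvar's internal three-valued logic and K3 treat N differently under the binary connectives.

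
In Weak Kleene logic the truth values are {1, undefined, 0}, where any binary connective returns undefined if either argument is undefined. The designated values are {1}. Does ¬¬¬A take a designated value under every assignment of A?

Countermodel: A=1 gives 0, which is not designated.

No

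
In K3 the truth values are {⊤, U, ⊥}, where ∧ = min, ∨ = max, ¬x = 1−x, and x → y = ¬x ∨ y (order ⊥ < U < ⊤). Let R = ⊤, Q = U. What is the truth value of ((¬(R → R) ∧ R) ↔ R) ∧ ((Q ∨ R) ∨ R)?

⊥

R → R = ⊤ → ⊤ = ⊤
¬(R → R) = ¬⊤ = ⊥
¬(R → R) ∧ R = ⊥ ∧ ⊤ = ⊥
(¬(R → R) ∧ R) ↔ R = ⊥ ↔ ⊤ = ⊥
Q ∨ R = U ∨ ⊤ = ⊤
(Q ∨ R) ∨ R = ⊤ ∨ ⊤ = ⊤
((¬(R → R) ∧ R) ↔ R) ∧ ((Q ∨ R) ∨ R) = ⊥ ∧ ⊤ = ⊥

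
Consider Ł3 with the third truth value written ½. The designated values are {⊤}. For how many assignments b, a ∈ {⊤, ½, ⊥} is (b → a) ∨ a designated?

6

Of the 9 assignments, 6 give a value in {⊤}.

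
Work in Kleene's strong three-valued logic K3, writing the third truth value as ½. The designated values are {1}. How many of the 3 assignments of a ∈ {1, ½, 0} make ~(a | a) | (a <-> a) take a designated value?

2

a=1: 1 ✓
a=½: ½ ·
a=0: 1 ✓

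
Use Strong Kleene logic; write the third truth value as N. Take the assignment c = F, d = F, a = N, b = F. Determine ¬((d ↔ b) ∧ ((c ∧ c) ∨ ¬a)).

d ↔ b = F ↔ F = T
c ∧ c = F ∧ F = F
¬a = ¬N = N
(c ∧ c) ∨ ¬a = F ∨ N = N
(d ↔ b) ∧ ((c ∧ c) ∨ ¬a) = T ∧ N = N
¬((d ↔ b) ∧ ((c ∧ c) ∨ ¬a)) = ¬N = N

N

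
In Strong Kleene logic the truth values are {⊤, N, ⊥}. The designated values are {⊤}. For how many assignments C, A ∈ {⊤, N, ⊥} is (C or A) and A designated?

Designated under: (C=⊤, A=⊤); (C=N, A=⊤); (C=⊥, A=⊤).

3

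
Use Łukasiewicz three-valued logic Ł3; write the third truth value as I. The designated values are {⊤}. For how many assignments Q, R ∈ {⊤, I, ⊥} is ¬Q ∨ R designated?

Of the 9 assignments, 5 give a value in {⊤}.

5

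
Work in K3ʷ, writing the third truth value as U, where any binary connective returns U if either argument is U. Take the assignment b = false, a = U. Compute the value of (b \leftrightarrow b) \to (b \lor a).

b \leftrightarrow b = false \leftrightarrow false = true
b \lor a = false \lor U = U
(b \leftrightarrow b) \to (b \lor a) = true \to U = U  [any arg is the third value ⇒ result is the third value]

U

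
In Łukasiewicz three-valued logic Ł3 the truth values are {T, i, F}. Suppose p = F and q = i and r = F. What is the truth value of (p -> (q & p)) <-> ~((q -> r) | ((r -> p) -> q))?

q & p = i & F = F
p -> (q & p) = F -> F = T
q -> r = i -> F = i  [min(1, 1−½+0)]
r -> p = F -> F = T
(r -> p) -> q = T -> i = i
(q -> r) | ((r -> p) -> q) = i | i = i
~((q -> r) | ((r -> p) -> q)) = ~i = i
(p -> (q & p)) <-> ~((q -> r) | ((r -> p) -> q)) = T <-> i = i

i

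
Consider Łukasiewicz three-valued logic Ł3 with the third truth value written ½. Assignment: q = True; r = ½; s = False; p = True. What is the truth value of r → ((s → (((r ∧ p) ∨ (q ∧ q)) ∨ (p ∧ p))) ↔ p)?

True

r ∧ p = ½ ∧ True = ½
q ∧ q = True ∧ True = True
(r ∧ p) ∨ (q ∧ q) = ½ ∨ True = True
p ∧ p = True ∧ True = True
((r ∧ p) ∨ (q ∧ q)) ∨ (p ∧ p) = True ∨ True = True
s → (((r ∧ p) ∨ (q ∧ q)) ∨ (p ∧ p)) = False → True = True
(s → (((r ∧ p) ∨ (q ∧ q)) ∨ (p ∧ p))) ↔ p = True ↔ True = True
r → ((s → (((r ∧ p) ∨ (q ∧ q)) ∨ (p ∧ p))) ↔ p) = ½ → True = True  [min(1, 1−½+1)]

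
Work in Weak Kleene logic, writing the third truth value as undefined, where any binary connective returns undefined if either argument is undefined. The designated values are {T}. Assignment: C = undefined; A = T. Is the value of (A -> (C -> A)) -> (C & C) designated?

C -> A = undefined -> T = undefined  [any arg is the third value ⇒ result is the third value]
A -> (C -> A) = T -> undefined = undefined
C & C = undefined & undefined = undefined
(A -> (C -> A)) -> (C & C) = undefined -> undefined = undefined
undefined ∉ {T}.

No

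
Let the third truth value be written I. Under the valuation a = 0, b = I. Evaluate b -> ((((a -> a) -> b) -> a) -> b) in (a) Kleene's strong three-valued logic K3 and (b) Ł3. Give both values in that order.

In Kleene's strong three-valued logic K3: a -> a = 0 -> 0 = 1
(a -> a) -> b = 1 -> I = I
((a -> a) -> b) -> a = I -> 0 = I
(((a -> a) -> b) -> a) -> b = I -> I = I
b -> ((((a -> a) -> b) -> a) -> b) = I -> I = I
In Ł3: a -> a = 0 -> 0 = 1
(a -> a) -> b = 1 -> I = I  [min(1, 1−1+½)]
((a -> a) -> b) -> a = I -> 0 = I
(((a -> a) -> b) -> a) -> b = I -> I = 1
b -> ((((a -> a) -> b) -> a) -> b) = I -> 1 = 1
They differ because Kleene's strong three-valued logic K3 and Ł3 treat I differently under implication.

I; 1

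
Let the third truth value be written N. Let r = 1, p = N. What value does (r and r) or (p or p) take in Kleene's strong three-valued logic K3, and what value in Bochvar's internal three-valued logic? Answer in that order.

In Kleene's strong three-valued logic K3: r and r = 1 and 1 = 1
p or p = N or N = N
(r and r) or (p or p) = 1 or N = 1
In Bochvar's internal three-valued logic: r and r = 1 and 1 = 1
p or p = N or N = N
(r and r) or (p or p) = 1 or N = N
They differ because Kleene's strong three-valued logic K3 and Bochvar's internal three-valued logic treat N differently under the binary connectives.

1; N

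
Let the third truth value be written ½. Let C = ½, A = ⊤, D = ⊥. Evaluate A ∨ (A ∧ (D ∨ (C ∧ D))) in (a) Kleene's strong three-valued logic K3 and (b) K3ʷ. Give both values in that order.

In Kleene's strong three-valued logic K3: C ∧ D = ½ ∧ ⊥ = ⊥
D ∨ (C ∧ D) = ⊥ ∨ ⊥ = ⊥
A ∧ (D ∨ (C ∧ D)) = ⊤ ∧ ⊥ = ⊥
A ∨ (A ∧ (D ∨ (C ∧ D))) = ⊤ ∨ ⊥ = ⊤
In K3ʷ: C ∧ D = ½ ∧ ⊥ = ½
D ∨ (C ∧ D) = ⊥ ∨ ½ = ½
A ∧ (D ∨ (C ∧ D)) = ⊤ ∧ ½ = ½
A ∨ (A ∧ (D ∨ (C ∧ D))) = ⊤ ∨ ½ = ½
They differ because Kleene's strong three-valued logic K3 and K3ʷ treat ½ differently under the binary connectives.

⊤; ½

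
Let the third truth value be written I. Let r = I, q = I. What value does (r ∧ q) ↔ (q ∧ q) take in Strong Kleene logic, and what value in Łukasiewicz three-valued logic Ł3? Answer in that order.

In Strong Kleene logic: r ∧ q = I ∧ I = I
q ∧ q = I ∧ I = I
(r ∧ q) ↔ (q ∧ q) = I ↔ I = I
In Łukasiewicz three-valued logic Ł3: r ∧ q = I ∧ I = I
q ∧ q = I ∧ I = I
(r ∧ q) ↔ (q ∧ q) = I ↔ I = true  [1 − |½−½|]
They differ because Strong Kleene logic and Łukasiewicz three-valued logic Ł3 treat I differently under implication.

I; true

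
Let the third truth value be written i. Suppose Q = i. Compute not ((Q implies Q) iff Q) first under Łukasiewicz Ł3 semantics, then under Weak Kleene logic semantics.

In Łukasiewicz Ł3: Q implies Q = i implies i = T  [min(1, 1−½+½)]
(Q implies Q) iff Q = T iff i = i
not ((Q implies Q) iff Q) = not i = i
In Weak Kleene logic: Q implies Q = i implies i = i
(Q implies Q) iff Q = i iff i = i
not ((Q implies Q) iff Q) = not i = i

i; i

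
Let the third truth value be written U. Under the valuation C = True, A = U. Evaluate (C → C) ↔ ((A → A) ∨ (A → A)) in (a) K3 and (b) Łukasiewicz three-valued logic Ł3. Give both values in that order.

U; True

In K3: C → C = True → True = True
A → A = U → U = U  [¬U ∨ U]
A → A = U → U = U
(A → A) ∨ (A → A) = U ∨ U = U
(C → C) ↔ ((A → A) ∨ (A → A)) = True ↔ U = U
In Łukasiewicz three-valued logic Ł3: C → C = True → True = True
A → A = U → U = True  [min(1, 1−½+½)]
A → A = U → U = True
(A → A) ∨ (A → A) = True ∨ True = True
(C → C) ↔ ((A → A) ∨ (A → A)) = True ↔ True = True
They differ because K3 and Łukasiewicz three-valued logic Ł3 treat U differently under implication.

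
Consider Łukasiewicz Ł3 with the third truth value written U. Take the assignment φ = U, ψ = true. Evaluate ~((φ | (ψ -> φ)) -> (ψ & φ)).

false

ψ -> φ = true -> U = U  [min(1, 1−1+½)]
φ | (ψ -> φ) = U | U = U
ψ & φ = true & U = U
(φ | (ψ -> φ)) -> (ψ & φ) = U -> U = true
~((φ | (ψ -> φ)) -> (ψ & φ)) = ~true = false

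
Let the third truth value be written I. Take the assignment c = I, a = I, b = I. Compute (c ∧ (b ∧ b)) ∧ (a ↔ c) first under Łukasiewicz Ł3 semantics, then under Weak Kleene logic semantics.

I; I

In Łukasiewicz Ł3: b ∧ b = I ∧ I = I
c ∧ (b ∧ b) = I ∧ I = I
a ↔ c = I ↔ I = T  [1 − |½−½|]
(c ∧ (b ∧ b)) ∧ (a ↔ c) = I ∧ T = I
In Weak Kleene logic: b ∧ b = I ∧ I = I
c ∧ (b ∧ b) = I ∧ I = I
a ↔ c = I ↔ I = I
(c ∧ (b ∧ b)) ∧ (a ↔ c) = I ∧ I = I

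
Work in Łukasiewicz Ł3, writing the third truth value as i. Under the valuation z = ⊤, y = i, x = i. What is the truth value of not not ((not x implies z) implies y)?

not x = not i = i
not x implies z = i implies ⊤ = ⊤
(not x implies z) implies y = ⊤ implies i = i
not ((not x implies z) implies y) = not i = i
not not ((not x implies z) implies y) = not i = i

i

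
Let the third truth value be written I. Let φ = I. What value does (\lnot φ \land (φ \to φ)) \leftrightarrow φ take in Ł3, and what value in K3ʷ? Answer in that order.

1; I

In Ł3: \lnot φ = \lnot I = I
φ \to φ = I \to I = 1  [min(1, 1−½+½)]
\lnot φ \land (φ \to φ) = I \land 1 = I
(\lnot φ \land (φ \to φ)) \leftrightarrow φ = I \leftrightarrow I = 1
In K3ʷ: \lnot φ = \lnot I = I
φ \to φ = I \to I = I  [any arg is the third value ⇒ result is the third value]
\lnot φ \land (φ \to φ) = I \land I = I
(\lnot φ \land (φ \to φ)) \leftrightarrow φ = I \leftrightarrow I = I
They differ because Ł3 and K3ʷ treat I differently under the binary connectives.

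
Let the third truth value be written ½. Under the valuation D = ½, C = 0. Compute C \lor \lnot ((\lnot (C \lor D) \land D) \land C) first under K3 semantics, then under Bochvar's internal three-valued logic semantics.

1; ½

In K3: C \lor D = 0 \lor ½ = ½
\lnot (C \lor D) = \lnot ½ = ½
\lnot (C \lor D) \land D = ½ \land ½ = ½
(\lnot (C \lor D) \land D) \land C = ½ \land 0 = 0
\lnot ((\lnot (C \lor D) \land D) \land C) = \lnot 0 = 1
C \lor \lnot ((\lnot (C \lor D) \land D) \land C) = 0 \lor 1 = 1
In Bochvar's internal three-valued logic: C \lor D = 0 \lor ½ = ½
\lnot (C \lor D) = \lnot ½ = ½
\lnot (C \lor D) \land D = ½ \land ½ = ½
(\lnot (C \lor D) \land D) \land C = ½ \land 0 = ½
\lnot ((\lnot (C \lor D) \land D) \land C) = \lnot ½ = ½
C \lor \lnot ((\lnot (C \lor D) \land D) \land C) = 0 \lor ½ = ½
They differ because K3 and Bochvar's internal three-valued logic treat ½ differently under the binary connectives.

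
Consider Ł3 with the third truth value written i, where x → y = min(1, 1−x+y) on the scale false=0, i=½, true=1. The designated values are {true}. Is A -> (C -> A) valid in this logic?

Every assignment of A, C over {true, i, false} gives a value in {true}.
In particular, with A=i, C=i: A -> (C -> A) = true.

Yes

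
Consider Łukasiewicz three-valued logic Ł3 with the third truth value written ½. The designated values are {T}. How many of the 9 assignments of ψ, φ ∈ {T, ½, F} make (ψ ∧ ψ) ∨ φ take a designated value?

5

Of the 9 assignments, 5 give a value in {T}.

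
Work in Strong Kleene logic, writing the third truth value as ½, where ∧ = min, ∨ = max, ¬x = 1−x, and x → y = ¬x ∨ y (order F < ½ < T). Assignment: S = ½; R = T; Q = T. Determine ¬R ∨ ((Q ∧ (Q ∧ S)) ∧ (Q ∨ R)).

½

¬R = ¬T = F
Q ∧ S = T ∧ ½ = ½
Q ∧ (Q ∧ S) = T ∧ ½ = ½
Q ∨ R = T ∨ T = T
(Q ∧ (Q ∧ S)) ∧ (Q ∨ R) = ½ ∧ T = ½
¬R ∨ ((Q ∧ (Q ∧ S)) ∧ (Q ∨ R)) = F ∨ ½ = ½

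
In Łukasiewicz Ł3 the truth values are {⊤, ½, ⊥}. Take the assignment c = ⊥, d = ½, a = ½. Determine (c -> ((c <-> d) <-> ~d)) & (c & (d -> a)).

c <-> d = ⊥ <-> ½ = ½
~d = ~½ = ½
(c <-> d) <-> ~d = ½ <-> ½ = ⊤
c -> ((c <-> d) <-> ~d) = ⊥ -> ⊤ = ⊤
d -> a = ½ -> ½ = ⊤
c & (d -> a) = ⊥ & ⊤ = ⊥
(c -> ((c <-> d) <-> ~d)) & (c & (d -> a)) = ⊤ & ⊥ = ⊥

⊥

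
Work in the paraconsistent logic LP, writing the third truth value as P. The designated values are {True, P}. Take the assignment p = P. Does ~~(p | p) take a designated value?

p | p = P | P = P
~(p | p) = ~P = P
~~(p | p) = ~P = P
P ∈ {True, P}.

Yes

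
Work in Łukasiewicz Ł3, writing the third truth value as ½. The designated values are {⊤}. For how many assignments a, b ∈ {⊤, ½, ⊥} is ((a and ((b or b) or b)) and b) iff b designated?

Of the 9 assignments, 6 give a value in {⊤}.

6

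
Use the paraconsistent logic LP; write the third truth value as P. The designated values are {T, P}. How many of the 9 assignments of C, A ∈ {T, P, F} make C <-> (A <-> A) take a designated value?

Of the 9 assignments, 7 give a value in {T, P}.

7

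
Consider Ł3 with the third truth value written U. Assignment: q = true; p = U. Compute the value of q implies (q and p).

q and p = true and U = U
q implies (q and p) = true implies U = U  [min(1, 1−1+½)]

U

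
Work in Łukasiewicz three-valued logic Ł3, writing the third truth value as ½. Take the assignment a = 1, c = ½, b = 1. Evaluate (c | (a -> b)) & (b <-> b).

1

a -> b = 1 -> 1 = 1
c | (a -> b) = ½ | 1 = 1
b <-> b = 1 <-> 1 = 1
(c | (a -> b)) & (b <-> b) = 1 & 1 = 1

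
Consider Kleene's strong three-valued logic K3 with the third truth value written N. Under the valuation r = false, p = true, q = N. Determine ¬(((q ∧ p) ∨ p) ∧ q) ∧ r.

false

q ∧ p = N ∧ true = N
(q ∧ p) ∨ p = N ∨ true = true
((q ∧ p) ∨ p) ∧ q = true ∧ N = N
¬(((q ∧ p) ∨ p) ∧ q) = ¬N = N
¬(((q ∧ p) ∨ p) ∧ q) ∧ r = N ∧ false = false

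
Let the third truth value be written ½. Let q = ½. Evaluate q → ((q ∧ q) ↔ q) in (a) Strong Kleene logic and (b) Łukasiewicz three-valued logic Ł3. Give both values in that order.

In Strong Kleene logic: q ∧ q = ½ ∧ ½ = ½
(q ∧ q) ↔ q = ½ ↔ ½ = ½
q → ((q ∧ q) ↔ q) = ½ → ½ = ½  [¬½ ∨ ½]
In Łukasiewicz three-valued logic Ł3: q ∧ q = ½ ∧ ½ = ½
(q ∧ q) ↔ q = ½ ↔ ½ = True  [1 − |½−½|]
q → ((q ∧ q) ↔ q) = ½ → True = True
They differ because Strong Kleene logic and Łukasiewicz three-valued logic Ł3 treat ½ differently under implication.

½; True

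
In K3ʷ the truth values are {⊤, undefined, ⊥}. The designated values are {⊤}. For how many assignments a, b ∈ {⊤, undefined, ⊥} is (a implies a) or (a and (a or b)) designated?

Designated under: (a=⊤, b=⊤); (a=⊤, b=⊥); (a=⊥, b=⊤); (a=⊥, b=⊥).

4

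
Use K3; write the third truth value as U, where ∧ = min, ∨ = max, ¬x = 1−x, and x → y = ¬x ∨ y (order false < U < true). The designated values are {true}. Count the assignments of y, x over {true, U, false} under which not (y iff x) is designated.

2

Designated under: (y=true, x=false); (y=false, x=true).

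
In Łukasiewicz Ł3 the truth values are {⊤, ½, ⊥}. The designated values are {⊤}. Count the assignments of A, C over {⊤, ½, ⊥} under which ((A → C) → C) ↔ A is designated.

6

Of the 9 assignments, 6 give a value in {⊤}.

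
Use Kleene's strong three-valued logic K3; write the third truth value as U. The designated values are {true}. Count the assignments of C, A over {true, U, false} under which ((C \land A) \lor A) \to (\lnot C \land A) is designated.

Designated under: (C=true, A=false); (C=U, A=false); (C=false, A=true); (C=false, A=false).

4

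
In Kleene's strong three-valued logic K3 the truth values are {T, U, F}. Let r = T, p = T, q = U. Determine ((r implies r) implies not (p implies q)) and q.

r implies r = T implies T = T
p implies q = T implies U = U  [not T or U]
not (p implies q) = not U = U
(r implies r) implies not (p implies q) = T implies U = U
((r implies r) implies not (p implies q)) and q = U and U = U

U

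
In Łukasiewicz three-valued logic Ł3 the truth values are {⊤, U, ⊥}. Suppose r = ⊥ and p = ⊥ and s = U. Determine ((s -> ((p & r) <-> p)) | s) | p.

⊤

p & r = ⊥ & ⊥ = ⊥
(p & r) <-> p = ⊥ <-> ⊥ = ⊤
s -> ((p & r) <-> p) = U -> ⊤ = ⊤
(s -> ((p & r) <-> p)) | s = ⊤ | U = ⊤
((s -> ((p & r) <-> p)) | s) | p = ⊤ | ⊥ = ⊤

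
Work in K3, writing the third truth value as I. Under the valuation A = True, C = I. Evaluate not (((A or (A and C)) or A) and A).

False

A and C = True and I = I
A or (A and C) = True or I = True
(A or (A and C)) or A = True or True = True
((A or (A and C)) or A) and A = True and True = True
not (((A or (A and C)) or A) and A) = not True = False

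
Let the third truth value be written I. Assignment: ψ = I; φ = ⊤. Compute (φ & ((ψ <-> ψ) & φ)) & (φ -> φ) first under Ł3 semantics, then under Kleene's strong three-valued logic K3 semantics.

In Ł3: ψ <-> ψ = I <-> I = ⊤  [1 − |½−½|]
(ψ <-> ψ) & φ = ⊤ & ⊤ = ⊤
φ & ((ψ <-> ψ) & φ) = ⊤ & ⊤ = ⊤
φ -> φ = ⊤ -> ⊤ = ⊤
(φ & ((ψ <-> ψ) & φ)) & (φ -> φ) = ⊤ & ⊤ = ⊤
In Kleene's strong three-valued logic K3: ψ <-> ψ = I <-> I = I
(ψ <-> ψ) & φ = I & ⊤ = I
φ & ((ψ <-> ψ) & φ) = ⊤ & I = I
φ -> φ = ⊤ -> ⊤ = ⊤
(φ & ((ψ <-> ψ) & φ)) & (φ -> φ) = I & ⊤ = I
They differ because Ł3 and Kleene's strong three-valued logic K3 treat I differently under implication.

⊤; I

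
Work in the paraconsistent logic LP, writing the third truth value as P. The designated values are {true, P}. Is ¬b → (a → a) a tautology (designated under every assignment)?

Yes

Every assignment of b, a over {true, P, false} gives a value in {true, P}.
In particular, with b=P, a=P: ¬b → (a → a) = P.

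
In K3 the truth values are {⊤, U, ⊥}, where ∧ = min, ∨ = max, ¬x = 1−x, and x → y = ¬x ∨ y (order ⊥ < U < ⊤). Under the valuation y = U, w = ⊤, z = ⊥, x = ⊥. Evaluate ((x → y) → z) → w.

x → y = ⊥ → U = ⊤  [¬⊥ ∨ U]
(x → y) → z = ⊤ → ⊥ = ⊥
((x → y) → z) → w = ⊥ → ⊤ = ⊤

⊤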